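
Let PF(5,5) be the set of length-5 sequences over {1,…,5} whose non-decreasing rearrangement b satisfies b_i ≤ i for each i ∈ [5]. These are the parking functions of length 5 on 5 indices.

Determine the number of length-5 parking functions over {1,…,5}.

#PF = (6−5)·6^(5−1) = 1×1296 = 1296 (Pollak)
E.g. (2,2,1,1,5) → sorted (1,1,2,2,5): b_i ≤ i ∀i, a PF.

1296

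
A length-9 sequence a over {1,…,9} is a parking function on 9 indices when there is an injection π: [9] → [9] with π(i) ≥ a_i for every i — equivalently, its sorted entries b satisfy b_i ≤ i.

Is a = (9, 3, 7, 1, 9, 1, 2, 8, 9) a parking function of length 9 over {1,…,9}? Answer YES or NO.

NO

Order a: b = (1, 1, 2, 3, 7, 8, 9, 9, 9).
  b_1=1 ≤ 1
  b_2=1 ≤ 2
  b_3=2 ≤ 3
  b_4=3 ≤ 4
  b_5=7 > 5
  fails at i=5 ⇒ NO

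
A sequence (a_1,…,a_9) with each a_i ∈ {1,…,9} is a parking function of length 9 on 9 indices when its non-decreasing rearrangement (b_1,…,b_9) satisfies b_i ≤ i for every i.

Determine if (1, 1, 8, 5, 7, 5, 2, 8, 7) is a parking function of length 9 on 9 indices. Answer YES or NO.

NO

Order a: b = (1, 1, 2, 5, 5, 7, 7, 8, 8).
  b_1=1 ≤ 1
  b_2=1 ≤ 2
  b_3=2 ≤ 3
  b_4=5 > 4
  fails at i=4 ⇒ NO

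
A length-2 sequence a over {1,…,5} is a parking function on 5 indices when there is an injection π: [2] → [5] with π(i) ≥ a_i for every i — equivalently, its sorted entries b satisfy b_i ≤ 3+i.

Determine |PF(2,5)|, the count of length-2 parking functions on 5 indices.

|PF| = (5−2+1)·(5+1)^(2−1) = 4·6 = 24
E.g. (5,1) → sorted (1,5): b_i ≤ 3+i ∀i, a PF.

24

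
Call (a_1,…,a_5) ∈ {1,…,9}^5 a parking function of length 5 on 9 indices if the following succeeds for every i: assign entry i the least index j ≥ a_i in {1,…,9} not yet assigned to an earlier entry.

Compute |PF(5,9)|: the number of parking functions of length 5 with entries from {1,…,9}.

|PF| = (9+1−5)·(9+1)^{5−1} = 5×10000 = 50000 (Pollak)
One tuple (9,5,6,5,2) → sorted (2,5,5,6,9): b_i ≤ 4+i ∀i, a PF.

50000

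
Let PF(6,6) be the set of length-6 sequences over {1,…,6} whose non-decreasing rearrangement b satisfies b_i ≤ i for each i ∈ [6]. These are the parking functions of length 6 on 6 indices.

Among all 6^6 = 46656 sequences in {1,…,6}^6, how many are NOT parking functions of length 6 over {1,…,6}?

29849

|PF| = (6−6+1)·(6+1)^(6−1) = 1×16807 = 16807 (Konheim–Weiss)
Check (6,2,6,5,6,3) → sorted (2,3,5,6,6,6): b_1=2>1, not a PF.
6^6 − 16807 = 46656 − 16807 = 29849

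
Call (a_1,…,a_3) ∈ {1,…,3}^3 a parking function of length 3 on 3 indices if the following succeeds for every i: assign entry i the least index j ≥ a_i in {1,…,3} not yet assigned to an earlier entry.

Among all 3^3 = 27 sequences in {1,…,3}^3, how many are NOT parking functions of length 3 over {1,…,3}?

Count = (3−3+1)·(3+1)^(3−1) = 1×16 = 16 [KW]
Example (3,3,2) → sorted (2,3,3): b_1=2>1, not a PF.
So 27 − 16 = 11 fail.

11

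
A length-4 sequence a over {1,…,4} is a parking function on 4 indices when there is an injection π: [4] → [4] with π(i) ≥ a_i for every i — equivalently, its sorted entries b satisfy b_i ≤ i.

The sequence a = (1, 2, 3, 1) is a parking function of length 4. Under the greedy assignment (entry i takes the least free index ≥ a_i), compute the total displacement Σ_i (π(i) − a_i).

3

Σπ = 4·5/2 = 10 (π permutes [4]); Σa = 1+2+3+1 = 7; disp = 10−7 = 3.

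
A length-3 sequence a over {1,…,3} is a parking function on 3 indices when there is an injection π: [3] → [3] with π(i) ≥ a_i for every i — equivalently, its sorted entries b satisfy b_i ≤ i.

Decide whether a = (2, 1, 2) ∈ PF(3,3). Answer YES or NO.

YES

Rearranged: b = (1, 2, 2).
  b_1=1 ≤ 1
  b_2=2 ≤ 2
  b_3=2 ≤ 3
All bounds hold ⇒ YES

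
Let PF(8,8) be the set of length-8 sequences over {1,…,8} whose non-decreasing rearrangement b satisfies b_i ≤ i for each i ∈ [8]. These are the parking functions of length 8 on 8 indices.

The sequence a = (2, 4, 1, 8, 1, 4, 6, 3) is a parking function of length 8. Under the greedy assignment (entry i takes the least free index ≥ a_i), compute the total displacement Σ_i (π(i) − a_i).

7

Σπ = 8·9/2 = 36 (π permutes [8]); Σa = 2+4+1+8+1+4+6+3 = 29; disp = 36−29 = 7.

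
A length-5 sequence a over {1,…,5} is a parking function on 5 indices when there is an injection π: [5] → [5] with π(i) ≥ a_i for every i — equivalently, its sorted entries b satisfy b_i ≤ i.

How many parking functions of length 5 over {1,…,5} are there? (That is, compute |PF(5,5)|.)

|PF(5,5)| = 1·6^4 = 1·1296 = 1296 (Pollak)
Example (1,4,3,2,3) → sorted (1,2,3,3,4): b_i ≤ i ∀i, a PF.

1296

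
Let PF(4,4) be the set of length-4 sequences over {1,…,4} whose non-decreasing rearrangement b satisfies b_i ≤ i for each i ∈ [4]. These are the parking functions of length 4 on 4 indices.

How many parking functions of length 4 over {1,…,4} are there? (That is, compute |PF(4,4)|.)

|PF| = (4−4+1)·(4+1)^(4−1) = 1 · 125 = 125 (Pollak)
One tuple (4,1,1,1) → sorted (1,1,1,4): b_i ≤ i ∀i, a PF.

125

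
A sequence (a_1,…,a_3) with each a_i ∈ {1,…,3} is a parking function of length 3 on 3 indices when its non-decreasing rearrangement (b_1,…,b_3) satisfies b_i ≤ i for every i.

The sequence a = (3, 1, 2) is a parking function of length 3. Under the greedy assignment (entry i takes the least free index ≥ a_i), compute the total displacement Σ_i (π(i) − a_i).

0

Σπ(i) = 1+…+3 = 6; Σa = 3+1+2 = 6; disp = 6−6 = 0.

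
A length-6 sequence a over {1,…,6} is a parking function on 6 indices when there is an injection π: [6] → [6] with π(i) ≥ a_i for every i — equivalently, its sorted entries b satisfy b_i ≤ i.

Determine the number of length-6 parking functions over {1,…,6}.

16807

|PF(6,6)| = (7−6)·7^(6−1) = 1 · 16807 = 16807 (Konheim–Weiss)
Check (2,4,1,4,4,3) → sorted (1,2,3,4,4,4): b_i ≤ i ∀i, a PF.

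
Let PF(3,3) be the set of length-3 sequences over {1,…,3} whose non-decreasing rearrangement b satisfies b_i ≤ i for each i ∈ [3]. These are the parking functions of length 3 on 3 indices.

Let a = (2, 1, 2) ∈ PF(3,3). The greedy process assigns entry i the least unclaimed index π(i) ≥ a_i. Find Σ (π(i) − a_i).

Σπ(i) = 1+…+3 = 6; Σa = 2+1+2 = 5; disp = 6−5 = 1.

1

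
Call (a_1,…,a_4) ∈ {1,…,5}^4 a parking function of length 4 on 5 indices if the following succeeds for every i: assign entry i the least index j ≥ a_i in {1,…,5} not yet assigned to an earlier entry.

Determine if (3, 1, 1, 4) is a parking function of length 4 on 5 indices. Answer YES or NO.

Rearranged: b = (1, 1, 3, 4).
  b_1=1 ≤ 2
  b_2=1 ≤ 3
  b_3=3 ≤ 4
  b_4=4 ≤ 5
All bounds hold ⇒ YES

YES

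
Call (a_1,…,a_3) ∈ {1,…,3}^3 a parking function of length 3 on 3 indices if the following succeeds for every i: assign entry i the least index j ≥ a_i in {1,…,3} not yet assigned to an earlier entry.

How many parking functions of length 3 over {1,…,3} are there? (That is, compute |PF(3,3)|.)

16

#PF = (3+1−3)·(3+1)^{3−1} = 1 · 16 = 16 (Konheim–Weiss)
Check (3,1,1) → sorted (1,1,3): b_i ≤ i ∀i, a PF.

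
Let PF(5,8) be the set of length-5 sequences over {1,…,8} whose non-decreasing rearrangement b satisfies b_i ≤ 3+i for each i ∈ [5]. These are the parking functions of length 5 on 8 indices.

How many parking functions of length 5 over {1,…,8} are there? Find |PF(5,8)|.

26244

|PF| = (8−5+1)·(8+1)^(5−1) = 4 · 6561 = 26244
E.g. (1,3,5,6,3) → sorted (1,3,3,5,6): b_i ≤ 3+i ∀i, a PF.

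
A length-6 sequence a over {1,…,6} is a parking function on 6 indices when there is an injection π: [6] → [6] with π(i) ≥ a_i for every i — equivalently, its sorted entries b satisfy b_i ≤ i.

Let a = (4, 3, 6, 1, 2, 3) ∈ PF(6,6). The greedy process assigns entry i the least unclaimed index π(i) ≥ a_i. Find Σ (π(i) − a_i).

2

Σπ = 6·7/2 = 21 (π permutes [6]); Σa = 4+3+6+1+2+3 = 19; disp = 21−19 = 2.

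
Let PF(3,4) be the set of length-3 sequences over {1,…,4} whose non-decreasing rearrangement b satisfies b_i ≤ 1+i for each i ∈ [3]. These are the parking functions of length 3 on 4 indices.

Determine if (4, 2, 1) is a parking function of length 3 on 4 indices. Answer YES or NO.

YES

Order a: b = (1, 2, 4).
  b_1=1 ≤ 2
  b_2=2 ≤ 3
  b_3=4 ≤ 4
All bounds hold ⇒ YES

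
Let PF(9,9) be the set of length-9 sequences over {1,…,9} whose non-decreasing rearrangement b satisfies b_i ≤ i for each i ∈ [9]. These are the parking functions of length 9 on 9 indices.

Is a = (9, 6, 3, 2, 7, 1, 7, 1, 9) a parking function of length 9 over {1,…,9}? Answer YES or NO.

Rearranged: b = (1, 1, 2, 3, 6, 7, 7, 9, 9).
  b_1=1 ≤ 1
  b_2=1 ≤ 2
  b_3=2 ≤ 3
  b_4=3 ≤ 4
  b_5=6 > 5
  fails at i=5 ⇒ NO

NO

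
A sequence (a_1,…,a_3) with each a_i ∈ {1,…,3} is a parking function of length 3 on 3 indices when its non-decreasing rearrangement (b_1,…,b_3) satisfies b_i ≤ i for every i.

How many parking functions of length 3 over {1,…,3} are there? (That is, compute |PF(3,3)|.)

|PF(3,3)| = (3−3+1)·(3+1)^(3−1) = 1×16 = 16 [KW]
Check (1,1,2) → sorted (1,1,2): b_i ≤ i ∀i, a PF.

16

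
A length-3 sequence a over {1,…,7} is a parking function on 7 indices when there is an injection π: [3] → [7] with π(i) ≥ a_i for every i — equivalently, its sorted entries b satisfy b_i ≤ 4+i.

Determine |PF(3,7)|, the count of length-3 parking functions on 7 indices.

|PF| = 5·8^2 = 5 · 64 = 320
One tuple (3,5,6) → sorted (3,5,6): b_i ≤ 4+i ∀i, a PF.

320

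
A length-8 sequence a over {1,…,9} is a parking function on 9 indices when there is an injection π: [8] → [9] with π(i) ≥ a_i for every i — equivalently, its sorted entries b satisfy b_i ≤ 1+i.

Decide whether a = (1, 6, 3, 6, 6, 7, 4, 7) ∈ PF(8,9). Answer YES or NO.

NO

Order a: b = (1, 3, 4, 6, 6, 6, 7, 7).
  b_1=1 ≤ 2
  b_2=3 ≤ 3
  b_3=4 ≤ 4
  b_4=6 > 5
  fails at i=4 ⇒ NO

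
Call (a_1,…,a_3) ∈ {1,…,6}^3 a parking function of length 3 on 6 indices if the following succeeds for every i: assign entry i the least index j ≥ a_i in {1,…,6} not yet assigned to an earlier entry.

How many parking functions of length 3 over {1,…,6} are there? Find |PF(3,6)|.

196

#PF = 4·7^2 = 4·49 = 196 (Pollak)
Check (1,6,2) → sorted (1,2,6): b_i ≤ 3+i ∀i, a PF.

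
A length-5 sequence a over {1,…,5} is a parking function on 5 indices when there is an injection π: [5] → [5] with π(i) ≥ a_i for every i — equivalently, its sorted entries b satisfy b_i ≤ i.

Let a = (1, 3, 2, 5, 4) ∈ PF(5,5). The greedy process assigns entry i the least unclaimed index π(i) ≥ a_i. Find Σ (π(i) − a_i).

0

Σπ(i) = 1+…+5 = 15; Σa = 1+3+2+5+4 = 15; disp = 15−15 = 0.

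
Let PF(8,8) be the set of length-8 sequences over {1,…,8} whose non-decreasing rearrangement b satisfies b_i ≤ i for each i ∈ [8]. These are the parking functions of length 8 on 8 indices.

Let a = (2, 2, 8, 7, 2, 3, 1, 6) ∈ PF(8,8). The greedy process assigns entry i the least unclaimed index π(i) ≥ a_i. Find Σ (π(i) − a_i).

5

Σπ = 8·9/2 = 36 (π permutes [8]); Σa = 2+2+8+7+2+3+1+6 = 31; disp = 36−31 = 5.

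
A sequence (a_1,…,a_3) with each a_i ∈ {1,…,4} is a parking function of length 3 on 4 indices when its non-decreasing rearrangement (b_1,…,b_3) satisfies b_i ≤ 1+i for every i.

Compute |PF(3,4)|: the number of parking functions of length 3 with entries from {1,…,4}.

50

|PF(3,4)| = (5−3)·5^(3−1) = 2×25 = 50
One tuple (2,2,4) → sorted (2,2,4): b_i ≤ 1+i ∀i, a PF.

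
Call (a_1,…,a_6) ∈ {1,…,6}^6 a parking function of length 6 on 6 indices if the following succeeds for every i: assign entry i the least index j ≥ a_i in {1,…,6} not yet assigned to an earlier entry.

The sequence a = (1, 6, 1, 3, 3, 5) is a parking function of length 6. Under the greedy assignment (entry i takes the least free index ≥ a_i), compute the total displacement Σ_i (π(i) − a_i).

Σπ(i) = 1+…+6 = 21; Σa = 1+6+1+3+3+5 = 19; disp = 21−19 = 2.

2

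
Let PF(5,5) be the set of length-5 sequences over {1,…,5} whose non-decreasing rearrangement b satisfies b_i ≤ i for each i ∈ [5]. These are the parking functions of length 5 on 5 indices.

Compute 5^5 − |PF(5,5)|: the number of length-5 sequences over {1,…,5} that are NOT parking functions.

Count = (6−5)·6^(5−1) = 1·1296 = 1296 (Pollak)
Check (1,2,3,5,5) → sorted (1,2,3,5,5): b_4=5>4, not a PF.
5^5 − 1296 = 3125 − 1296 = 1829

1829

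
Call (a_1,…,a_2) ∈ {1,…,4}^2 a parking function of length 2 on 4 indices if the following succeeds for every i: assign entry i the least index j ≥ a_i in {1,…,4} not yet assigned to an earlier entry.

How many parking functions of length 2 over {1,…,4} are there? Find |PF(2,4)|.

15

|PF| = (4−2+1)·(4+1)^(2−1) = 3·5 = 15
Example (2,2) → sorted (2,2): b_i ≤ 2+i ∀i, a PF.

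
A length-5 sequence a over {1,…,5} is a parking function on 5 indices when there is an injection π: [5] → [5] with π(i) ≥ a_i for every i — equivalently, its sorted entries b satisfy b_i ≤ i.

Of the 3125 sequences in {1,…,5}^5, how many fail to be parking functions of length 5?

#PF = (5−5+1)·(5+1)^(5−1) = 1·1296 = 1296 (Pollak)
E.g. (4,5,1,5,4) → sorted (1,4,4,5,5): b_2=4>2, not a PF.
So 3125 − 1296 = 1829 fail.

1829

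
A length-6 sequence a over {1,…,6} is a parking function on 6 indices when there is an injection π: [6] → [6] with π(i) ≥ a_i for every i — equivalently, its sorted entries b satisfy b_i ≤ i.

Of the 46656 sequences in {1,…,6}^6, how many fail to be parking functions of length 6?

Count = (7−6)·7^(6−1) = 1·16807 = 16807 (Pollak)
One tuple (5,6,4,4,3,6) → sorted (3,4,4,5,6,6): b_1=3>1, not a PF.
6^6 − 16807 = 46656 − 16807 = 29849

29849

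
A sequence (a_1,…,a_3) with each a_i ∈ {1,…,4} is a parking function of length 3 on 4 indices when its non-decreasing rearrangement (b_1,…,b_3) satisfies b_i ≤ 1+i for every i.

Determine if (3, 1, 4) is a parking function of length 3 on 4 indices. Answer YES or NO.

Rearranged: b = (1, 3, 4).
  b_1=1 ≤ 2
  b_2=3 ≤ 3
  b_3=4 ≤ 4
All bounds hold ⇒ YES

YES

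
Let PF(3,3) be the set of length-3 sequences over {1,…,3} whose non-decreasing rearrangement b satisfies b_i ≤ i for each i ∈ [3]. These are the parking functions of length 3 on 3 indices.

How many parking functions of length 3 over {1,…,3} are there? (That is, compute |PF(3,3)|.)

16

#PF = (4−3)·4^(3−1) = 1×16 = 16 [KW]
One tuple (1,1,2) → sorted (1,1,2): b_i ≤ i ∀i, a PF.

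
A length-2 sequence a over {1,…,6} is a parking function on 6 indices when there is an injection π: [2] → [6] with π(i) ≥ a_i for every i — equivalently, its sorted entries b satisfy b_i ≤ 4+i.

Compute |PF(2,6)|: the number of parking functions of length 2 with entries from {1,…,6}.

|PF(2,6)| = 5·7^1 = 5×7 = 35 [KW]
One tuple (4,2) → sorted (2,4): b_i ≤ 4+i ∀i, a PF.

35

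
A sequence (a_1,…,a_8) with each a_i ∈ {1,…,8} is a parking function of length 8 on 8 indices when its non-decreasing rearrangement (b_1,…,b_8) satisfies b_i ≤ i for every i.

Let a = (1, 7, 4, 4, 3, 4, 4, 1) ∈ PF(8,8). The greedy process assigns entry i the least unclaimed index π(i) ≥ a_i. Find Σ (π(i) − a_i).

Σπ = 36 ({1..8} each once); Σa = 1+7+4+4+3+4+4+1 = 28; disp = 36−28 = 8.

8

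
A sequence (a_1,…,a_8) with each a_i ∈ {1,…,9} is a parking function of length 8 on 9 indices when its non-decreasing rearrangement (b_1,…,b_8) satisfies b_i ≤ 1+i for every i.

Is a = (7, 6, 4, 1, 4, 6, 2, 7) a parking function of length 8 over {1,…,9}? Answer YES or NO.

YES

Sorted: b = (1, 2, 4, 4, 6, 6, 7, 7).
  b_1=1 ≤ 2
  b_2=2 ≤ 3
  b_3=4 ≤ 4
  b_4=4 ≤ 5
  b_5=6 ≤ 6
  b_6=6 ≤ 7
  b_7=7 ≤ 8
  b_8=7 ≤ 9
All bounds hold ⇒ YES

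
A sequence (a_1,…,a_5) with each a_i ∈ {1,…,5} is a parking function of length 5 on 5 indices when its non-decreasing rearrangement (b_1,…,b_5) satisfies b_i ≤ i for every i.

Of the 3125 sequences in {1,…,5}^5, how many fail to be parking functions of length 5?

1829

|PF(5,5)| = (5−5+1)·(5+1)^(5−1) = 1×1296 = 1296
E.g. (5,5,3,5,4) → sorted (3,4,5,5,5): b_1=3>1, not a PF.
Total 3125; non-PF = 3125−1296 = 1829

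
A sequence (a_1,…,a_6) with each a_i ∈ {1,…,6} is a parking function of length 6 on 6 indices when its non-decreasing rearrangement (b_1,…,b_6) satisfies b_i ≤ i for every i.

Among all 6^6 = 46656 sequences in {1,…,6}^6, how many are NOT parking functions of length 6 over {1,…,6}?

29849

|PF(6,6)| = (6+1−6)·(6+1)^{6−1} = 1·16807 = 16807 (Konheim–Weiss)
One tuple (5,5,3,6,6,6) → sorted (3,5,5,6,6,6): b_1=3>1, not a PF.
Total 46656; non-PF = 46656−16807 = 29849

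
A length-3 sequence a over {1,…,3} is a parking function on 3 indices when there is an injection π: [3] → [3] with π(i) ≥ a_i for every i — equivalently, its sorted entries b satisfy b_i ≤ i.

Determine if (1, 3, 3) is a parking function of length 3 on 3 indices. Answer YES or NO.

Order a: b = (1, 3, 3).
  b_1=1 ≤ 1
  b_2=3 > 2
  fails at i=2 ⇒ NO

NO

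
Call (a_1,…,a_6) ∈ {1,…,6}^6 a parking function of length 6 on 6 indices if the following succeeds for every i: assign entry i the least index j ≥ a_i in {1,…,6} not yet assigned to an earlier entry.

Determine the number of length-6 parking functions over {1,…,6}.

16807

#PF = 1·7^5 = 1×16807 = 16807 (Pollak)
Example (2,1,4,3,5,5) → sorted (1,2,3,4,5,5): b_i ≤ i ∀i, a PF.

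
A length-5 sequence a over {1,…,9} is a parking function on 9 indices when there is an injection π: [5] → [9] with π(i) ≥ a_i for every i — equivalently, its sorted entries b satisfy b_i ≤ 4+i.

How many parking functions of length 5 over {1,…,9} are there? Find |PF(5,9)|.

Count = (9+1−5)·(9+1)^{5−1} = 5×10000 = 50000
Check (1,9,7,8,1) → sorted (1,1,7,8,9): b_i ≤ 4+i ∀i, a PF.

50000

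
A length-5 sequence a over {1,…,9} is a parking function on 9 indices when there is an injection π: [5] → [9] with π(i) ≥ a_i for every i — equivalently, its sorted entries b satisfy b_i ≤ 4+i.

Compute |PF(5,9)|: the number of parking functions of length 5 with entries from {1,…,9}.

#PF = (10−5)·10^(5−1) = 5·10000 = 50000 (Konheim–Weiss)
Example (2,3,9,6,5) → sorted (2,3,5,6,9): b_i ≤ 4+i ∀i, a PF.

50000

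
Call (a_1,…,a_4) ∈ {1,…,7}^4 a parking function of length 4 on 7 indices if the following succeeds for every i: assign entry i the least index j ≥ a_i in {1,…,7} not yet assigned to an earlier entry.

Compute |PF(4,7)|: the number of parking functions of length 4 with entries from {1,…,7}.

Count = 4·8^3 = 4×512 = 2048
E.g. (4,6,4,2) → sorted (2,4,4,6): b_i ≤ 3+i ∀i, a PF.

2048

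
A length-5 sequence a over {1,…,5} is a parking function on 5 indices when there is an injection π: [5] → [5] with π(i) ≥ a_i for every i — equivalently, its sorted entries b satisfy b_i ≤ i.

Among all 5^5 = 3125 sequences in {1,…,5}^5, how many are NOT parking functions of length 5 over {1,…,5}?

1829

Count = (5−5+1)·(5+1)^(5−1) = 1 · 1296 = 1296 (Konheim–Weiss)
One tuple (1,3,4,4,4) → sorted (1,3,4,4,4): b_2=3>2, not a PF.
So 3125 − 1296 = 1829 fail.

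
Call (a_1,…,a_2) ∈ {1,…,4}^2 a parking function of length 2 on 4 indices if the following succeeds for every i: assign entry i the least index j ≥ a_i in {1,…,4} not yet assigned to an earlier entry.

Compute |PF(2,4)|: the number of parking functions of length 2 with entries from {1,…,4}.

15

#PF = 3·5^1 = 3×5 = 15 (Konheim–Weiss)
E.g. (4,1) → sorted (1,4): b_i ≤ 2+i ∀i, a PF.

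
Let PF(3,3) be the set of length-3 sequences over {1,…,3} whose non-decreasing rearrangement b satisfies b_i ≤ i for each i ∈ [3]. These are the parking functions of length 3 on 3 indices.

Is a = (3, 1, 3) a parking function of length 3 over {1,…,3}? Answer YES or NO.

Rearranged: b = (1, 3, 3).
  b_1=1 ≤ 1
  b_2=3 > 2
  fails at i=2 ⇒ NO

NO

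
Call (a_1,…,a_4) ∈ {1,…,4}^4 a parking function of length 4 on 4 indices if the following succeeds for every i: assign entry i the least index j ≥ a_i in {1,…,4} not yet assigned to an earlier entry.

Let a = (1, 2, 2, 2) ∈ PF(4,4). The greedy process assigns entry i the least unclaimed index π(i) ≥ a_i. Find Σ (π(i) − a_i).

Σπ = 10 ({1..4} each once); Σa = 1+2+2+2 = 7; disp = 10−7 = 3.

3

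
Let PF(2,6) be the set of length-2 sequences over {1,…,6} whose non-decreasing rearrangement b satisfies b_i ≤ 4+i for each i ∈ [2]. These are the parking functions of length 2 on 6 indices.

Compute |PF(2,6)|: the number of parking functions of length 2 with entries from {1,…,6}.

|PF(2,6)| = 5·7^1 = 5 · 7 = 35 (Pollak)
Example (5,2) → sorted (2,5): b_i ≤ 4+i ∀i, a PF.

35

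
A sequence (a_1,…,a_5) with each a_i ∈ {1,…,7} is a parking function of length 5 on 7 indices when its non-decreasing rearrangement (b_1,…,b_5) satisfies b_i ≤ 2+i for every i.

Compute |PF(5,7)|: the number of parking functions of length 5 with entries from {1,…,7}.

|PF| = (7−5+1)·(7+1)^(5−1) = 3·4096 = 12288 (Pollak)
Example (5,5,2,1,6) → sorted (1,2,5,5,6): b_i ≤ 2+i ∀i, a PF.

12288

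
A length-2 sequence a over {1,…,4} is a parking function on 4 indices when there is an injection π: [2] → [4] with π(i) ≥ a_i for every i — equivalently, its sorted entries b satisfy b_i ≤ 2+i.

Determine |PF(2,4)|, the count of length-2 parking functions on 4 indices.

15

Count = 3·5^1 = 3·5 = 15 (Pollak)
E.g. (1,2) → sorted (1,2): b_i ≤ 2+i ∀i, a PF.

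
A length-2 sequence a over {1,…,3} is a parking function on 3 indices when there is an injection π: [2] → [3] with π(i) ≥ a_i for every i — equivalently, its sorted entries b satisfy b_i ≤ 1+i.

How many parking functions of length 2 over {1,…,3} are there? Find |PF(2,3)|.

8

#PF = 2·4^1 = 2×4 = 8 [KW]
One tuple (1,1) → sorted (1,1): b_i ≤ 1+i ∀i, a PF.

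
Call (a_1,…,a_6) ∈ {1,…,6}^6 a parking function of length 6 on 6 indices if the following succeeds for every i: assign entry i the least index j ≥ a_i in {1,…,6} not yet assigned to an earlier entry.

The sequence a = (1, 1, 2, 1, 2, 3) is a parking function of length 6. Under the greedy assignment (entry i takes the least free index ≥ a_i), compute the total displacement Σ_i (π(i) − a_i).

Σπ = 6·7/2 = 21 (π permutes [6]); Σa = 1+1+2+1+2+3 = 10; disp = 21−10 = 11.

11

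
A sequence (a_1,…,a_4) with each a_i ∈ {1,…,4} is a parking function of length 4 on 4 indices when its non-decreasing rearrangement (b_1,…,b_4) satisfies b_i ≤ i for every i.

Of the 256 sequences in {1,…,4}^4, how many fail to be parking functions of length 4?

|PF(4,4)| = (4−4+1)·(4+1)^(4−1) = 1·125 = 125 (Konheim–Weiss)
One tuple (4,2,2,2) → sorted (2,2,2,4): b_1=2>1, not a PF.
So 256 − 125 = 131 fail.

131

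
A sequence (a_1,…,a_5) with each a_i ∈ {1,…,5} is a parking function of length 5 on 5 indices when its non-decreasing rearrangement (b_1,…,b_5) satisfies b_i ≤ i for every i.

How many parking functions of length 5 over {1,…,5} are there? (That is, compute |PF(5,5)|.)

1296

Count = (5+1−5)·(5+1)^{5−1} = 1×1296 = 1296 (Konheim–Weiss)
Example (2,1,5,1,3) → sorted (1,1,2,3,5): b_i ≤ i ∀i, a PF.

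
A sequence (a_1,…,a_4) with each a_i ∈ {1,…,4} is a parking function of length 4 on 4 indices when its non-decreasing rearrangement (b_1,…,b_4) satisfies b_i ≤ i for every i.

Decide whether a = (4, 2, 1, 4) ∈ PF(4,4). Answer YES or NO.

NO

Sorted: b = (1, 2, 4, 4).
  b_1=1 ≤ 1
  b_2=2 ≤ 2
  b_3=4 > 3
  fails at i=3 ⇒ NO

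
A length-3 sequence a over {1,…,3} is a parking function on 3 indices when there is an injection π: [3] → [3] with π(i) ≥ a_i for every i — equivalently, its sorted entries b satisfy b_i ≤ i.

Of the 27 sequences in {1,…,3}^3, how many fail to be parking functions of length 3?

|PF(3,3)| = 1·4^2 = 1 · 16 = 16 [KW]
E.g. (3,3,2) → sorted (2,3,3): b_1=2>1, not a PF.
So 27 − 16 = 11 fail.

11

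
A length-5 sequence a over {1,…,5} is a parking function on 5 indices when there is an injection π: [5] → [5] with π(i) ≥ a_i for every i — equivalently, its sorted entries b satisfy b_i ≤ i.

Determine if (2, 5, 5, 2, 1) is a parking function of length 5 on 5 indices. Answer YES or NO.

NO

Rearranged: b = (1, 2, 2, 5, 5).
  b_1=1 ≤ 1
  b_2=2 ≤ 2
  b_3=2 ≤ 3
  b_4=5 > 4
  fails at i=4 ⇒ NO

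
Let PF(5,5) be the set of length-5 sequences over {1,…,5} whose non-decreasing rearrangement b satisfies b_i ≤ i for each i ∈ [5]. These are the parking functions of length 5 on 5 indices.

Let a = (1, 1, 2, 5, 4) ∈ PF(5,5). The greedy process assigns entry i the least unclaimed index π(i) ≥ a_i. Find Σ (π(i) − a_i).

Σπ = 5·6/2 = 15 (π permutes [5]); Σa = 1+1+2+5+4 = 13; disp = 15−13 = 2.

2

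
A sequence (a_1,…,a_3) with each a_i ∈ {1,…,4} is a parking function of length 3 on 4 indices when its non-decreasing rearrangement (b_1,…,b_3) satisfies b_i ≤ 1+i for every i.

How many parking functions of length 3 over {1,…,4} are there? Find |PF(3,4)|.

Count = (4−3+1)·(4+1)^(3−1) = 2×25 = 50 (Pollak)
Example (3,3,1) → sorted (1,3,3): b_i ≤ 1+i ∀i, a PF.

50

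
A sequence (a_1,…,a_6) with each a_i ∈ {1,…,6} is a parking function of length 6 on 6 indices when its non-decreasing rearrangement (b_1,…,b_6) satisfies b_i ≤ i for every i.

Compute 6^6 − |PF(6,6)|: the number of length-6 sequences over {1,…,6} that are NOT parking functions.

#PF = (6−6+1)·(6+1)^(6−1) = 1×16807 = 16807 (Pollak)
Example (6,6,6,5,1,6) → sorted (1,5,6,6,6,6): b_2=5>2, not a PF.
Total 46656; non-PF = 46656−16807 = 29849

29849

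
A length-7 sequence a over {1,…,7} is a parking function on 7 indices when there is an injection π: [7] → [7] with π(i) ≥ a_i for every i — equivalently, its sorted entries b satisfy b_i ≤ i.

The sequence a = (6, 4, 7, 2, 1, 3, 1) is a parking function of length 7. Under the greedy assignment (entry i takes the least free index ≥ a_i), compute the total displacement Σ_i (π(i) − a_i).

Σπ = 7·8/2 = 28 (π permutes [7]); Σa = 6+4+7+2+1+3+1 = 24; disp = 28−24 = 4.

4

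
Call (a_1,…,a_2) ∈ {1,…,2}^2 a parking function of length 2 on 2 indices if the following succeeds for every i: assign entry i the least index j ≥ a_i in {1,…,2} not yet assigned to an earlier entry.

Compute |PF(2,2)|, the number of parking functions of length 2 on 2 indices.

3

Count = 1·3^1 = 1 · 3 = 3 [KW]
One tuple (1,2) → sorted (1,2): b_i ≤ i ∀i, a PF.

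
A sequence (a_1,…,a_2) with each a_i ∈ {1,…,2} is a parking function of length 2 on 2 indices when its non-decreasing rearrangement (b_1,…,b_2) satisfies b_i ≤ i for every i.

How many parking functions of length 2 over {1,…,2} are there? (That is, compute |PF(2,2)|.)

#PF = 1·3^1 = 1 · 3 = 3 [KW]
Example (1,2) → sorted (1,2): b_i ≤ i ∀i, a PF.

3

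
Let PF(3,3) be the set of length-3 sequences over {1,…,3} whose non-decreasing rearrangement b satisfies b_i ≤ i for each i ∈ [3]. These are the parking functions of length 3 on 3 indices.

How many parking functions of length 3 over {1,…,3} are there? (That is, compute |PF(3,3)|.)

|PF(3,3)| = (3−3+1)·(3+1)^(3−1) = 1 · 16 = 16 (Konheim–Weiss)
One tuple (3,1,2) → sorted (1,2,3): b_i ≤ i ∀i, a PF.

16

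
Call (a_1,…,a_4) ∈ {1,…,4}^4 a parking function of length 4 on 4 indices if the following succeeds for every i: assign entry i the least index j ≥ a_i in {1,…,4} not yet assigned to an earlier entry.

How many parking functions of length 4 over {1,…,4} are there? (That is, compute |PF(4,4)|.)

125

|PF| = (4−4+1)·(4+1)^(4−1) = 1 · 125 = 125 [KW]
Example (1,1,2,2) → sorted (1,1,2,2): b_i ≤ i ∀i, a PF.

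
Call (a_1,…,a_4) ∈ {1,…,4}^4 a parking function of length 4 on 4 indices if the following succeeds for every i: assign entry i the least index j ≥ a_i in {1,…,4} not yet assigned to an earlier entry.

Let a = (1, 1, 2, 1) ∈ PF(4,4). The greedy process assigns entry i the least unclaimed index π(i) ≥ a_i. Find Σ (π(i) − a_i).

5

Σπ = 10 ({1..4} each once); Σa = 1+1+2+1 = 5; disp = 10−5 = 5.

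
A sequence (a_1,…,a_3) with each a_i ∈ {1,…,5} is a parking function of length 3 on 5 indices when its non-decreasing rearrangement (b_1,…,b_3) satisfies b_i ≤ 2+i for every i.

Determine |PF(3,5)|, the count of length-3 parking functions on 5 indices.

Count = 3·6^2 = 3 · 36 = 108
E.g. (1,5,2) → sorted (1,2,5): b_i ≤ 2+i ∀i, a PF.

108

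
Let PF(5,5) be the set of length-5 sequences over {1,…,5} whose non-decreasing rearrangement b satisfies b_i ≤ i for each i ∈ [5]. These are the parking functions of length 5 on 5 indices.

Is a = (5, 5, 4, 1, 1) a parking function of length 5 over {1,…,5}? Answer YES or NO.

NO

Order a: b = (1, 1, 4, 5, 5).
  b_1=1 ≤ 1
  b_2=1 ≤ 2
  b_3=4 > 3
  fails at i=3 ⇒ NO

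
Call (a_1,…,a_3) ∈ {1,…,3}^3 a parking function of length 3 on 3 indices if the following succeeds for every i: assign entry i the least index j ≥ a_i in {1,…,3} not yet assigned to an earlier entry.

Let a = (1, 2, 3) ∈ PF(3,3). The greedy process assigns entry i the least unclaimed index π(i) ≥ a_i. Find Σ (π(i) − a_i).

Σπ = 3·4/2 = 6 (π permutes [3]); Σa = 1+2+3 = 6; disp = 6−6 = 0.

0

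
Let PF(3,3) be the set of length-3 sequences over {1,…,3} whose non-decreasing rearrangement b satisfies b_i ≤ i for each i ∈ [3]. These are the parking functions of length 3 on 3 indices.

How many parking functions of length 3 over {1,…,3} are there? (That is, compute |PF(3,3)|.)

#PF = 1·4^2 = 1 · 16 = 16 (Konheim–Weiss)
One tuple (1,2,2) → sorted (1,2,2): b_i ≤ i ∀i, a PF.

16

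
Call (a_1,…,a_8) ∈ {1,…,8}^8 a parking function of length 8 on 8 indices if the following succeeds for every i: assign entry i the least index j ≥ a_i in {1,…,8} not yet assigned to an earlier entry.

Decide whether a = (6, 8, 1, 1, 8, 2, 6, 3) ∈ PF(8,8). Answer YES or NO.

NO

Sorted: b = (1, 1, 2, 3, 6, 6, 8, 8).
  b_1=1 ≤ 1
  b_2=1 ≤ 2
  b_3=2 ≤ 3
  b_4=3 ≤ 4
  b_5=6 > 5
  fails at i=5 ⇒ NO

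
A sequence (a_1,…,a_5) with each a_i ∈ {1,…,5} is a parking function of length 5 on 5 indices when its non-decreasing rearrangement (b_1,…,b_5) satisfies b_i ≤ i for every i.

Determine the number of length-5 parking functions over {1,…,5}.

Count = 1·6^4 = 1·1296 = 1296 [KW]
One tuple (2,2,1,4,3) → sorted (1,2,2,3,4): b_i ≤ i ∀i, a PF.

1296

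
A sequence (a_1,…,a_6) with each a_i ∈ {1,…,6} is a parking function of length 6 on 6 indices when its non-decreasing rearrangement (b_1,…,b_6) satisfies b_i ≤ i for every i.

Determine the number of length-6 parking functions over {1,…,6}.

16807

Count = (6−6+1)·(6+1)^(6−1) = 1 · 16807 = 16807 (Konheim–Weiss)
Example (1,2,1,1,2,5) → sorted (1,1,1,2,2,5): b_i ≤ i ∀i, a PF.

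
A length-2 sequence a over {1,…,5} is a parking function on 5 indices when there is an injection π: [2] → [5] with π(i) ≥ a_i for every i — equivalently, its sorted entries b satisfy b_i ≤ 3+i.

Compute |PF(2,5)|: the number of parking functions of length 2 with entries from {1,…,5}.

Count = 4·6^1 = 4·6 = 24 (Konheim–Weiss)
E.g. (5,4) → sorted (4,5): b_i ≤ 3+i ∀i, a PF.

24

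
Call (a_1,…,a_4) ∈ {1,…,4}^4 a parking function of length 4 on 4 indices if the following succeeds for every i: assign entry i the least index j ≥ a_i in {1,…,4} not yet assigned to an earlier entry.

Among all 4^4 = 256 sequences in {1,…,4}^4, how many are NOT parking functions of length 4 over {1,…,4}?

|PF| = (4+1−4)·(4+1)^{4−1} = 1·125 = 125
One tuple (3,3,3,3) → sorted (3,3,3,3): b_1=3>1, not a PF.
4^4 − 125 = 256 − 125 = 131

131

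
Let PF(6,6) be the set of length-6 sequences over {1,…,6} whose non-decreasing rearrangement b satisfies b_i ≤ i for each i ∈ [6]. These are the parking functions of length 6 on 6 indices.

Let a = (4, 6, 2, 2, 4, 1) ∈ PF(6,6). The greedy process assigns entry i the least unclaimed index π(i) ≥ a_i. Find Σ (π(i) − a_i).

Σπ = 6·7/2 = 21 (π permutes [6]); Σa = 4+6+2+2+4+1 = 19; disp = 21−19 = 2.

2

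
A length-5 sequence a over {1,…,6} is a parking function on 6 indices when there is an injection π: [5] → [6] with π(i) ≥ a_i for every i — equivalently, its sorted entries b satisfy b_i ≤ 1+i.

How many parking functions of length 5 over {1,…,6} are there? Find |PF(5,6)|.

4802

|PF(5,6)| = (6−5+1)·(6+1)^(5−1) = 2×2401 = 4802 (Konheim–Weiss)
E.g. (3,1,4,3,6) → sorted (1,3,3,4,6): b_i ≤ 1+i ∀i, a PF.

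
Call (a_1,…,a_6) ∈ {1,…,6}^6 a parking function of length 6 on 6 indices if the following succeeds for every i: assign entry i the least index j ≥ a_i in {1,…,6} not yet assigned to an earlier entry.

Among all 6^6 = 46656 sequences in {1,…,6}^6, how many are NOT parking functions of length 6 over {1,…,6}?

29849

|PF| = (6−6+1)·(6+1)^(6−1) = 1 · 16807 = 16807 (Konheim–Weiss)
Example (2,5,6,6,2,3) → sorted (2,2,3,5,6,6): b_1=2>1, not a PF.
So 46656 − 16807 = 29849 fail.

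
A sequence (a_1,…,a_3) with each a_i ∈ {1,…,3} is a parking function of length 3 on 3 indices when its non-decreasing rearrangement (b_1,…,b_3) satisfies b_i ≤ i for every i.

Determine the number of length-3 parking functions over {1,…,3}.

#PF = (3+1−3)·(3+1)^{3−1} = 1×16 = 16
One tuple (1,2,1) → sorted (1,1,2): b_i ≤ i ∀i, a PF.

16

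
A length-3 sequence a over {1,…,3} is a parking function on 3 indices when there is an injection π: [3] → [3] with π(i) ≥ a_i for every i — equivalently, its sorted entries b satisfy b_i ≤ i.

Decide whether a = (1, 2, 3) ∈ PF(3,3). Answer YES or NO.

YES

Order a: b = (1, 2, 3).
  b_1=1 ≤ 1
  b_2=2 ≤ 2
  b_3=3 ≤ 3
All bounds hold ⇒ YES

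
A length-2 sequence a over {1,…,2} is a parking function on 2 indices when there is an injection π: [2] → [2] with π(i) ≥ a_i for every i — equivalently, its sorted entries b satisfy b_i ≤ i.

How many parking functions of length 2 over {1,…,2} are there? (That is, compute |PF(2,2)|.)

#PF = (3−2)·3^(2−1) = 1·3 = 3
E.g. (1,2) → sorted (1,2): b_i ≤ i ∀i, a PF.

3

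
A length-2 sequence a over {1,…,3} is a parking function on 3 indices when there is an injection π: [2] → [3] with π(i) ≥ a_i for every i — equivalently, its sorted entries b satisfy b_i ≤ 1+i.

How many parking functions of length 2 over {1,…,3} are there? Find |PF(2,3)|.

#PF = 2·4^1 = 2×4 = 8 (Pollak)
Check (3,1) → sorted (1,3): b_i ≤ 1+i ∀i, a PF.

8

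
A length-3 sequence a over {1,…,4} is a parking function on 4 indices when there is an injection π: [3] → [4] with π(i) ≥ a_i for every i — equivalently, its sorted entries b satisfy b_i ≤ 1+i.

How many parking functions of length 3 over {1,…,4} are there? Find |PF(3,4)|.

50

Count = (4+1−3)·(4+1)^{3−1} = 2×25 = 50 [KW]
Check (3,2,3) → sorted (2,3,3): b_i ≤ 1+i ∀i, a PF.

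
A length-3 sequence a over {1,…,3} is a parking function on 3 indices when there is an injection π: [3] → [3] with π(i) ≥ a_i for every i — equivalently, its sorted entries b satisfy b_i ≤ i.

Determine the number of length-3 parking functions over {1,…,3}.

16

|PF(3,3)| = 1·4^2 = 1 · 16 = 16 (Konheim–Weiss)
E.g. (1,3,2) → sorted (1,2,3): b_i ≤ i ∀i, a PF.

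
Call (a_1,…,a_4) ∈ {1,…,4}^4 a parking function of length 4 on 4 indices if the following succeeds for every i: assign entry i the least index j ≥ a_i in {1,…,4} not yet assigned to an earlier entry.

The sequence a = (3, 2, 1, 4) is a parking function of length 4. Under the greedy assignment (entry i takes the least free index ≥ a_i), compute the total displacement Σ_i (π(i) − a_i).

Σπ = 10 ({1..4} each once); Σa = 3+2+1+4 = 10; disp = 10−10 = 0.

0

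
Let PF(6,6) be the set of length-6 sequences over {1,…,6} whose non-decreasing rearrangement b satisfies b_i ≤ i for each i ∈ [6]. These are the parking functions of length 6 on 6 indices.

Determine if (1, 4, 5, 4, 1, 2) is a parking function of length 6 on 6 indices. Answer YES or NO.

Sorted: b = (1, 1, 2, 4, 4, 5).
  b_1=1 ≤ 1
  b_2=1 ≤ 2
  b_3=2 ≤ 3
  b_4=4 ≤ 4
  b_5=4 ≤ 5
  b_6=5 ≤ 6
All bounds hold ⇒ YES

YES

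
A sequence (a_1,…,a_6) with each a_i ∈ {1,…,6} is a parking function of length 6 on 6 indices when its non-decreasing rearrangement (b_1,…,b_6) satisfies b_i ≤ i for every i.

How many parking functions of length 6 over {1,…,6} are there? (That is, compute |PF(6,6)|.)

#PF = (6−6+1)·(6+1)^(6−1) = 1 · 16807 = 16807 (Konheim–Weiss)
One tuple (4,2,1,2,6,1) → sorted (1,1,2,2,4,6): b_i ≤ i ∀i, a PF.

16807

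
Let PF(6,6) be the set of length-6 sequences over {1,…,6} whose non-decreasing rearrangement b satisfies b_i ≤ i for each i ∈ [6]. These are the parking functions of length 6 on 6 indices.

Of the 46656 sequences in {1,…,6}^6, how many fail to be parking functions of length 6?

|PF(6,6)| = (6−6+1)·(6+1)^(6−1) = 1×16807 = 16807 [KW]
E.g. (5,4,6,3,4,5) → sorted (3,4,4,5,5,6): b_1=3>1, not a PF.
6^6 − 16807 = 46656 − 16807 = 29849

29849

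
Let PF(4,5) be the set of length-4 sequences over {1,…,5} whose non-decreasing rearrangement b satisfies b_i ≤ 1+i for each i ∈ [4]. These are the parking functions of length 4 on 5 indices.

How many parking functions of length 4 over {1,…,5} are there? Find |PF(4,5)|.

|PF(4,5)| = (6−4)·6^(4−1) = 2×216 = 432 (Konheim–Weiss)
One tuple (1,3,5,3) → sorted (1,3,3,5): b_i ≤ 1+i ∀i, a PF.

432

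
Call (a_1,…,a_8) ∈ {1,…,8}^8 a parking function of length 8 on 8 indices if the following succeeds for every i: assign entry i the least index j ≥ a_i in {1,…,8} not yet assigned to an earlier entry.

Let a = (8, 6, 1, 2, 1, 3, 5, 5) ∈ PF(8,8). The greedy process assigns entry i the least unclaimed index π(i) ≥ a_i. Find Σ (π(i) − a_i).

Σπ = 8·9/2 = 36 (π permutes [8]); Σa = 8+6+1+2+1+3+5+5 = 31; disp = 36−31 = 5.

5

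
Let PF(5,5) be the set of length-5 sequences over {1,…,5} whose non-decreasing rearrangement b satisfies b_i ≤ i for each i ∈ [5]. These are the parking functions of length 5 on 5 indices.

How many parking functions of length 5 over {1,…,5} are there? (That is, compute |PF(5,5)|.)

1296

#PF = (5+1−5)·(5+1)^{5−1} = 1 · 1296 = 1296 (Pollak)
Example (1,1,1,3,4) → sorted (1,1,1,3,4): b_i ≤ i ∀i, a PF.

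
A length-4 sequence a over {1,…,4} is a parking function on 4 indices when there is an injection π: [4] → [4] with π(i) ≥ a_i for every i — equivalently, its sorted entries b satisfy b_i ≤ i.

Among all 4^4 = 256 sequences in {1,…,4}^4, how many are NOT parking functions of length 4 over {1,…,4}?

|PF(4,4)| = (5−4)·5^(4−1) = 1×125 = 125 (Pollak)
E.g. (3,3,3,4) → sorted (3,3,3,4): b_1=3>1, not a PF.
Total 256; non-PF = 256−125 = 131

131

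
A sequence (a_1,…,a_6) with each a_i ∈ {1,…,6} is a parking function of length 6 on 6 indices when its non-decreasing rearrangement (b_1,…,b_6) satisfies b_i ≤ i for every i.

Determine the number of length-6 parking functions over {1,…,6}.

16807

|PF| = (6+1−6)·(6+1)^{6−1} = 1·16807 = 16807 (Konheim–Weiss)
One tuple (4,5,2,4,2,1) → sorted (1,2,2,4,4,5): b_i ≤ i ∀i, a PF.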